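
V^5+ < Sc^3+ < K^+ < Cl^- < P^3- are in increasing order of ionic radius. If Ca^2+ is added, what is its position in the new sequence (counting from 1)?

3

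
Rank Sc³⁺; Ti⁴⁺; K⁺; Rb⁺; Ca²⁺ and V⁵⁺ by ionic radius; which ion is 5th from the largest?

Ti⁴⁺

Electron counts and nuclear charges: V⁵⁺ (Z=23, 18 e⁻), Ti⁴⁺ (Z=22, 18 e⁻), Sc³⁺ (Z=21, 18 e⁻), Ca²⁺ (Z=20, 18 e⁻), K⁺ (Z=19, 18 e⁻), Rb⁺ (Z=37, 36 e⁻). V⁵⁺ < Ti⁴⁺ (both 18 e⁻, Z=23>22); Ti⁴⁺ < Sc³⁺ (both 18 e⁻, Z=22>21); Sc³⁺ < Ca²⁺ (both 18 e⁻, Z=21>20); Ca²⁺ < K⁺ (isoelectronic, higher Z=20 is smaller); K⁺ < Rb⁺ (same group, 1 shell fewer).
Full ascending order: V⁵⁺ < Ti⁴⁺ < Sc³⁺ < Ca²⁺ < K⁺ < Rb⁺. Counting from the largest, position 5 is Ti⁴⁺.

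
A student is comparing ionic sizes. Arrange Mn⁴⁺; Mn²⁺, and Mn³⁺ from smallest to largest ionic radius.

Mn⁴⁺ < Mn³⁺ < Mn²⁺

For a single element, ionic radius drops as positive charge rises — Mn⁴⁺ < Mn²⁺.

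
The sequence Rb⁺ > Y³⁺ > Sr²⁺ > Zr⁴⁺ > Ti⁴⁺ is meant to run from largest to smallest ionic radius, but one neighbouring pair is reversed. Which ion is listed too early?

Y³⁺

Scanning neighbour by neighbour, only Y³⁺/Sr²⁺ violates a trend: Y³⁺ and Sr²⁺ share 36 electrons; the higher nuclear charge on Y (Z=39) contracts it more, so Y³⁺ < Sr²⁺. That makes Y³⁺ the one sitting a position early relative to where it belongs.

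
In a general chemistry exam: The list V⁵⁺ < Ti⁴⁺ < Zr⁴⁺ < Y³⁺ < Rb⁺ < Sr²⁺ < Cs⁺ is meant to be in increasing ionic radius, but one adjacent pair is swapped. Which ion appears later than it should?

Sr²⁺

Scanning neighbour by neighbour, only Rb⁺/Sr²⁺ violates a trend: both have 36 electrons but Z(Sr)=38 > Z(Rb)=37, so Sr²⁺ should be the smaller of the two. That makes Sr²⁺ the one sitting a position late relative to where it belongs.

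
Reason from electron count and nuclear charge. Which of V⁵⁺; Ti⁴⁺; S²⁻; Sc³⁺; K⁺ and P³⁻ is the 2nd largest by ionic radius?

These species are isoelectronic with 18 electrons. The only difference is the number of protons: V⁵⁺ (Z=23), Ti⁴⁺ (Z=22), Sc³⁺ (Z=21), K⁺ (Z=19), S²⁻ (Z=16), P³⁻ (Z=15). The strongest nuclear pull (V⁵⁺) gives the smallest ion.
So the order is V⁵⁺ < Ti⁴⁺ < Sc³⁺ < K⁺ < S²⁻ < P³⁻; the 2nd-largest ion is S²⁻.

S²⁻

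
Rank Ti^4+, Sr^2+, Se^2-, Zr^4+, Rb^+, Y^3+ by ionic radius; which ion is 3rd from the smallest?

Y^3+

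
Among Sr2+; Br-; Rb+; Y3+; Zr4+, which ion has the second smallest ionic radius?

Y3+

All of these have 36 electrons (isoelectronic). With the same electron cloud, the ion with the most protons pulls it in tightest. Nuclear charges: Zr4+ (Z=40), Y3+ (Z=39), Sr2+ (Z=38), Rb+ (Z=37), Br- (Z=35). Highest Z is smallest.
Ordering: Zr4+ < Y3+ < Sr2+ < Rb+ < Br-. The second smallest is Y3+.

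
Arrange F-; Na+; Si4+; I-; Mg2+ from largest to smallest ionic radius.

I- > F- > Na+ > Mg2+ > Si4+

Si4+: 10 e⁻, Z=14, Mg2+: 10 e⁻, Z=12, Na+: 10 e⁻, Z=11, F-: 10 e⁻, Z=9, I-: 54 e⁻, Z=53. Si4+ < Mg2+ (both 10 e⁻, Z=14>12); Mg2+ < Na+ (isoelectronic, higher Z=12 is smaller); Na+ < F- (isoelectronic, higher Z=11 is smaller); F- < I- (same group, period 2 vs 5).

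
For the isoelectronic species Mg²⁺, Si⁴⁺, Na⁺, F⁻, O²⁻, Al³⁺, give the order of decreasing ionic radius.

O²⁻ > F⁻ > Na⁺ > Mg²⁺ > Al³⁺ > Si⁴⁺

Isoelectronic series (10 e⁻ each). Size is set by nuclear charge: more protons means a smaller ion. Si⁴⁺ (Z=14), Al³⁺ (Z=13), Mg²⁺ (Z=12), Na⁺ (Z=11), F⁻ (Z=9), O²⁻ (Z=8).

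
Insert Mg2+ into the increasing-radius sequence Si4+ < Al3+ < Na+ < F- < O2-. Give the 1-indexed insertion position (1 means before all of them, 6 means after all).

Each ion has 10 electrons. The ranking follows nuclear charge in reverse — greater Z gives a smaller radius. Si4+ (Z=14), Al3+ (Z=13), Mg2+ (Z=12), Na+ (Z=11), F- (Z=9), O2- (Z=8).
Putting Mg2+ in gives Si4+ < Al3+ < Mg2+ < Na+ < F- < O2-; it lands at slot 3.

3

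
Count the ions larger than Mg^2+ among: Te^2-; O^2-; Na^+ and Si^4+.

Work out protons and electrons: Si^4+ (Z=14, 10 e⁻), Mg^2+ (Z=12, 10 e⁻), Na^+ (Z=11, 10 e⁻), O^2- (Z=8, 10 e⁻), Te^2- (Z=52, 54 e⁻). Si^4+ < Mg^2+ (isoelectronic, higher Z=14 is smaller); Mg^2+ < Na^+ (both 10 e⁻, Z=12>11); Na^+ < O^2- (both 10 e⁻, Z=11>8); O^2- < Te^2- (same group, period 2 vs 5).
Ordering all of them (including Mg^2+) by radius gives Si^4+ < Mg^2+ < Na^+ < O^2- < Te^2-. That's 3.

3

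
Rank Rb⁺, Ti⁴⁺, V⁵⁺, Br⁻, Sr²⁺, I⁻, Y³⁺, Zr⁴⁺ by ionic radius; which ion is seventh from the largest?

Ti⁴⁺

Electron counts and nuclear charges: V⁵⁺ has 18 e⁻ (Z=23), Ti⁴⁺ has 18 e⁻ (Z=22), Zr⁴⁺ has 36 e⁻ (Z=40), Y³⁺ has 36 e⁻ (Z=39), Sr²⁺ has 36 e⁻ (Z=38), Rb⁺ has 36 e⁻ (Z=37), Br⁻ has 36 e⁻ (Z=35), I⁻ has 54 e⁻ (Z=53). V⁵⁺ < Ti⁴⁺ (both 18 e⁻, Z=23>22); Ti⁴⁺ < Zr⁴⁺ (same group, period 4 vs 5); Zr⁴⁺ < Y³⁺ (both 36 e⁻, Z=40>39); Y³⁺ < Sr²⁺ (both 36 e⁻, Z=39>38); Sr²⁺ < Rb⁺ (isoelectronic, higher Z=38 is smaller); Rb⁺ < Br⁻ (isoelectronic, higher Z=37 is smaller); Br⁻ < I⁻ (same group, period 4 vs 5).
Ordering: V⁵⁺ < Ti⁴⁺ < Zr⁴⁺ < Y³⁺ < Sr²⁺ < Rb⁺ < Br⁻ < I⁻. The seventh largest is Ti⁴⁺.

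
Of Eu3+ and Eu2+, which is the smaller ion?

Eu3+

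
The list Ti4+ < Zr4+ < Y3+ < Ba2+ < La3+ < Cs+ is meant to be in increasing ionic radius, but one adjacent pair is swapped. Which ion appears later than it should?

La3+

Compare adjacent ions: both have 54 electrons but Z(La)=57 > Z(Ba)=56, so La3+ should be the smaller of the two — yet in this increasing list Ba2+ sits before La3+. Nothing else is reversed, so La3+ should move one place to the left.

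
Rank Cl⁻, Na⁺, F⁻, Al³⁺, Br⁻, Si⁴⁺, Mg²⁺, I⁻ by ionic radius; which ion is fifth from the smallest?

F⁻

Tabulating Z and e⁻: Si⁴⁺ (Z=14, 10 e⁻), Al³⁺ (Z=13, 10 e⁻), Mg²⁺ (Z=12, 10 e⁻), Na⁺ (Z=11, 10 e⁻), F⁻ (Z=9, 10 e⁻), Cl⁻ (Z=17, 18 e⁻), Br⁻ (Z=35, 36 e⁻), I⁻ (Z=53, 54 e⁻). Si⁴⁺ < Al³⁺ (isoelectronic, higher Z=14 is smaller); Al³⁺ < Mg²⁺ (isoelectronic, higher Z=13 is smaller); Mg²⁺ < Na⁺ (isoelectronic, higher Z=12 is smaller); Na⁺ < F⁻ (both 10 e⁻, Z=11>9); F⁻ < Cl⁻ (same group, 1 shell fewer); Cl⁻ < Br⁻ (same group, 1 shell fewer); Br⁻ < I⁻ (same group, 1 shell fewer).
Ordering: Si⁴⁺ < Al³⁺ < Mg²⁺ < Na⁺ < F⁻ < Cl⁻ < Br⁻ < I⁻. The fifth smallest is F⁻.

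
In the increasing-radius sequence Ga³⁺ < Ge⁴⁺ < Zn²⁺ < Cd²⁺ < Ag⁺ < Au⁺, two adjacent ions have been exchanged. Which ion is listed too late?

Ge⁴⁺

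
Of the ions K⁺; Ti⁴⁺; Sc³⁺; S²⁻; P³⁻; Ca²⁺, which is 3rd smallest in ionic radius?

Each ion has 18 electrons. The ranking follows nuclear charge in reverse — greater Z gives a smaller radius. Ti⁴⁺ (Z=22), Sc³⁺ (Z=21), Ca²⁺ (Z=20), K⁺ (Z=19), S²⁻ (Z=16), P³⁻ (Z=15).
That gives Ti⁴⁺ < Sc³⁺ < Ca²⁺ < K⁺ < S²⁻ < P³⁻. From the smallest end, number 3 is Ca²⁺.

Ca²⁺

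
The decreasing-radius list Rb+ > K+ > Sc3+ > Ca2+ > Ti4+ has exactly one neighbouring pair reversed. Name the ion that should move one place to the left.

Ca2+

Check each adjacent pair. Sc3+ and Ca2+ are reversed: they are isoelectronic (18 e⁻) and Sc has more protons than Ca (21 vs 20), making Sc3+ smaller. No other neighbouring pair contradicts the periodic trends, so Ca2+ is the ion listed too late.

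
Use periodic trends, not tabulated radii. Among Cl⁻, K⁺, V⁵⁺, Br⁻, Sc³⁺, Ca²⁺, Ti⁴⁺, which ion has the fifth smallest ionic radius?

V⁵⁺ has 18 e⁻ (Z=23), Ti⁴⁺ has 18 e⁻ (Z=22), Sc³⁺ has 18 e⁻ (Z=21), Ca²⁺ has 18 e⁻ (Z=20), K⁺ has 18 e⁻ (Z=19), Cl⁻ has 18 e⁻ (Z=17), Br⁻ has 36 e⁻ (Z=35). V⁵⁺ < Ti⁴⁺ (isoelectronic, higher Z=23 is smaller); Ti⁴⁺ < Sc³⁺ (both 18 e⁻, Z=22>21); Sc³⁺ < Ca²⁺ (both 18 e⁻, Z=21>20); Ca²⁺ < K⁺ (both 18 e⁻, Z=20>19); K⁺ < Cl⁻ (both 18 e⁻, Z=19>17); Cl⁻ < Br⁻ (same group, 1 shell fewer).
Full ascending order: V⁵⁺ < Ti⁴⁺ < Sc³⁺ < Ca²⁺ < K⁺ < Cl⁻ < Br⁻. Counting from the smallest, position 5 is K⁺.

K⁺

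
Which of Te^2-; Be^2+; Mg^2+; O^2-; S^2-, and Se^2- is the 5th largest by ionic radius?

Mg^2+

Electron counts and nuclear charges: Be^2+ (Z=4, 2 e⁻), Mg^2+ (Z=12, 10 e⁻), O^2- (Z=8, 10 e⁻), S^2- (Z=16, 18 e⁻), Se^2- (Z=34, 36 e⁻), Te^2- (Z=52, 54 e⁻). Be^2+ < Mg^2+ (same group, 1 shell fewer); Mg^2+ < O^2- (isoelectronic, higher Z=12 is smaller); O^2- < S^2- (same group, period 2 vs 3); S^2- < Se^2- (same group, period 3 vs 4); Se^2- < Te^2- (same group, 1 shell fewer).
That gives Be^2+ < Mg^2+ < O^2- < S^2- < Se^2- < Te^2-. From the largest end, number 5 is Mg^2+.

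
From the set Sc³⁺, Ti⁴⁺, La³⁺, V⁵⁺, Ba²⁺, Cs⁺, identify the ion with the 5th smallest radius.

First list Z and electron count for each: V⁵⁺ has 18 e⁻ (Z=23), Ti⁴⁺ has 18 e⁻ (Z=22), Sc³⁺ has 18 e⁻ (Z=21), La³⁺ has 54 e⁻ (Z=57), Ba²⁺ has 54 e⁻ (Z=56), Cs⁺ has 54 e⁻ (Z=55). V⁵⁺ < Ti⁴⁺ (both 18 e⁻, Z=23>22); Ti⁴⁺ < Sc³⁺ (both 18 e⁻, Z=22>21); Sc³⁺ < La³⁺ (same group, 2 shells fewer); La³⁺ < Ba²⁺ (both 54 e⁻, Z=57>56); Ba²⁺ < Cs⁺ (isoelectronic, higher Z=56 is smaller).
So the order is V⁵⁺ < Ti⁴⁺ < Sc³⁺ < La³⁺ < Ba²⁺ < Cs⁺; the 5th-smallest ion is Ba²⁺.

Ba²⁺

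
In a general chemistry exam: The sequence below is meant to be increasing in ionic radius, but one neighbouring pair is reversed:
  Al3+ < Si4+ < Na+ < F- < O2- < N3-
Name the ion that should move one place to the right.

Compare adjacent ions: Si4+ and Al3+ share 10 electrons; the higher nuclear charge on Si (Z=14) contracts it more, so Si4+ < Al3+ — yet in this increasing list Al3+ sits before Si4+. Nothing else is reversed, so Al3+ should move one place to the right.

Al3+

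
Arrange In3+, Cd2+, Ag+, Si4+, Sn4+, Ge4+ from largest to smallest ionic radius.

Work out protons and electrons: Si4+: 10 e⁻, Z=14, Ge4+: 28 e⁻, Z=32, Sn4+: 46 e⁻, Z=50, In3+: 46 e⁻, Z=49, Cd2+: 46 e⁻, Z=48, Ag+: 46 e⁻, Z=47. Si4+ < Ge4+ (same group, period 3 vs 4); Ge4+ < Sn4+ (same group, 1 shell fewer); Sn4+ < In3+ (both 46 e⁻, Z=50>49); In3+ < Cd2+ (isoelectronic, higher Z=49 is smaller); Cd2+ < Ag+ (both 46 e⁻, Z=48>47).

Ag+ > Cd2+ > In3+ > Sn4+ > Ge4+ > Si4+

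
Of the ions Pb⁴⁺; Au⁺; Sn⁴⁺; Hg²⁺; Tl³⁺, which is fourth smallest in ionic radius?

Electron counts and nuclear charges: Sn⁴⁺ (Z=50, 46 e⁻), Pb⁴⁺ (Z=82, 78 e⁻), Tl³⁺ (Z=81, 78 e⁻), Hg²⁺ (Z=80, 78 e⁻), Au⁺ (Z=79, 78 e⁻). Sn⁴⁺ < Pb⁴⁺ (same group, 1 shell fewer); Pb⁴⁺ < Tl³⁺ (isoelectronic, higher Z=82 is smaller); Tl³⁺ < Hg²⁺ (isoelectronic, higher Z=81 is smaller); Hg²⁺ < Au⁺ (both 78 e⁻, Z=80>79).
Full ascending order: Sn⁴⁺ < Pb⁴⁺ < Tl³⁺ < Hg²⁺ < Au⁺. Counting from the smallest, position 4 is Hg²⁺.

Hg²⁺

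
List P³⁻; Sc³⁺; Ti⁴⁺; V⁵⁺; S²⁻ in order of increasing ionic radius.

V⁵⁺ < Ti⁴⁺ < Sc³⁺ < S²⁻ < P³⁻

Isoelectronic series (18 e⁻ each). Size is set by nuclear charge: more protons means a smaller ion. V⁵⁺ (Z=23), Ti⁴⁺ (Z=22), Sc³⁺ (Z=21), S²⁻ (Z=16), P³⁻ (Z=15).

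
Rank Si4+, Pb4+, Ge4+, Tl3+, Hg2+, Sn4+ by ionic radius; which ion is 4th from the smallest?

Pb4+

First list Z and electron count for each: Si4+ has 10 e⁻ (Z=14), Ge4+ has 28 e⁻ (Z=32), Sn4+ has 46 e⁻ (Z=50), Pb4+ has 78 e⁻ (Z=82), Tl3+ has 78 e⁻ (Z=81), Hg2+ has 78 e⁻ (Z=80). Si4+ < Ge4+ (same group, 1 shell fewer); Ge4+ < Sn4+ (same group, period 4 vs 5); Sn4+ < Pb4+ (same group, 1 shell fewer); Pb4+ < Tl3+ (both 78 e⁻, Z=82>81); Tl3+ < Hg2+ (isoelectronic, higher Z=81 is smaller).
Ordering: Si4+ < Ge4+ < Sn4+ < Pb4+ < Tl3+ < Hg2+. The 4th smallest is Pb4+.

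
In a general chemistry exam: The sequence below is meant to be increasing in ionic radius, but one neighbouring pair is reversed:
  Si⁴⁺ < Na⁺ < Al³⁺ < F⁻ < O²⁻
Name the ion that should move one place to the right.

Na⁺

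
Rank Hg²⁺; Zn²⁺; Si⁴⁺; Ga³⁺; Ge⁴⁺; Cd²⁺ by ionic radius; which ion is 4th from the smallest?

Zn²⁺

Work out protons and electrons: Si⁴⁺ has 10 e⁻ (Z=14), Ge⁴⁺ has 28 e⁻ (Z=32), Ga³⁺ has 28 e⁻ (Z=31), Zn²⁺ has 28 e⁻ (Z=30), Cd²⁺ has 46 e⁻ (Z=48), Hg²⁺ has 78 e⁻ (Z=80). Si⁴⁺ < Ge⁴⁺ (same group, 1 shell fewer); Ge⁴⁺ < Ga³⁺ (isoelectronic, higher Z=32 is smaller); Ga³⁺ < Zn²⁺ (both 28 e⁻, Z=31>30); Zn²⁺ < Cd²⁺ (same group, 1 shell fewer); Cd²⁺ < Hg²⁺ (same group, 1 shell fewer).
That gives Si⁴⁺ < Ge⁴⁺ < Ga³⁺ < Zn²⁺ < Cd²⁺ < Hg²⁺. From the smallest end, number 4 is Zn²⁺.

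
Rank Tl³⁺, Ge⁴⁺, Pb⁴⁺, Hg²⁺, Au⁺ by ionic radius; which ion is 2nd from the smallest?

Pb⁴⁺

Work out protons and electrons: Ge⁴⁺ has 28 e⁻ (Z=32), Pb⁴⁺ has 78 e⁻ (Z=82), Tl³⁺ has 78 e⁻ (Z=81), Hg²⁺ has 78 e⁻ (Z=80), Au⁺ has 78 e⁻ (Z=79). Ge⁴⁺ < Pb⁴⁺ (same group, period 4 vs 6); Pb⁴⁺ < Tl³⁺ (both 78 e⁻, Z=82>81); Tl³⁺ < Hg²⁺ (isoelectronic, higher Z=81 is smaller); Hg²⁺ < Au⁺ (isoelectronic, higher Z=80 is smaller).
Ordering: Ge⁴⁺ < Pb⁴⁺ < Tl³⁺ < Hg²⁺ < Au⁺. The 2nd smallest is Pb⁴⁺.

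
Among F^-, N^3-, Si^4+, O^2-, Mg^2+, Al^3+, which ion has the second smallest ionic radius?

Each ion has 10 electrons. The ranking follows nuclear charge in reverse — greater Z gives a smaller radius. Si^4+ (Z=14), Al^3+ (Z=13), Mg^2+ (Z=12), F^- (Z=9), O^2- (Z=8), N^3- (Z=7).
Ordering: Si^4+ < Al^3+ < Mg^2+ < F^- < O^2- < N^3-. The second smallest is Al^3+.

Al^3+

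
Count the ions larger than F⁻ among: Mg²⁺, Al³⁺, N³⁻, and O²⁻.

These species are isoelectronic with 10 electrons. The only difference is the number of protons: Al³⁺ (Z=13), Mg²⁺ (Z=12), F⁻ (Z=9), O²⁻ (Z=8), N³⁻ (Z=7). The strongest nuclear pull (Al³⁺) gives the smallest ion.
Overall: Al³⁺ < Mg²⁺ < F⁻ < O²⁻ < N³⁻. F⁻ has 2 below it and 2 above. Count: 2.

2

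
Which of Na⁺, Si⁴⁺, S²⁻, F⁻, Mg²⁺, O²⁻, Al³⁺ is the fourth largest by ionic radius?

Work out protons and electrons: Si⁴⁺: 10 e⁻, Z=14, Al³⁺: 10 e⁻, Z=13, Mg²⁺: 10 e⁻, Z=12, Na⁺: 10 e⁻, Z=11, F⁻: 10 e⁻, Z=9, O²⁻: 10 e⁻, Z=8, S²⁻: 18 e⁻, Z=16. Si⁴⁺ < Al³⁺ (both 10 e⁻, Z=14>13); Al³⁺ < Mg²⁺ (isoelectronic, higher Z=13 is smaller); Mg²⁺ < Na⁺ (isoelectronic, higher Z=12 is smaller); Na⁺ < F⁻ (both 10 e⁻, Z=11>9); F⁻ < O²⁻ (both 10 e⁻, Z=9>8); O²⁻ < S²⁻ (same group, 1 shell fewer).
Ordering: Si⁴⁺ < Al³⁺ < Mg²⁺ < Na⁺ < F⁻ < O²⁻ < S²⁻. The fourth largest is Na⁺.

Na⁺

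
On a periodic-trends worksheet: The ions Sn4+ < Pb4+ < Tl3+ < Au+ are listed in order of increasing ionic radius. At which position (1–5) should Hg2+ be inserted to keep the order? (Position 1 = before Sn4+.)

4

Electron counts and nuclear charges: Sn4+: 46 e⁻, Z=50, Pb4+: 78 e⁻, Z=82, Tl3+: 78 e⁻, Z=81, Hg2+: 78 e⁻, Z=80, Au+: 78 e⁻, Z=79. Sn4+ < Pb4+ (same group, 1 shell fewer); Pb4+ < Tl3+ (both 78 e⁻, Z=82>81); Tl3+ < Hg2+ (isoelectronic, higher Z=81 is smaller); Hg2+ < Au+ (both 78 e⁻, Z=80>79).
The complete sequence is Sn4+ < Pb4+ < Tl3+ < Hg2+ < Au+. Hg2+ sits at position 4.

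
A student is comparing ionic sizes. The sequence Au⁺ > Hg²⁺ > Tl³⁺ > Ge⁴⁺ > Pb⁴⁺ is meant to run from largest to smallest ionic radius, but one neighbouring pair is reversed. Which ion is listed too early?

The pair Ge⁴⁺, Pb⁴⁺ is the wrong way round — both in group 14 with the same charge; Ge⁴⁺ (period 4) has the smaller radius. All other adjacent pairs agree with periodic trends, so Ge⁴⁺ is the misplaced ion.

Ge⁴⁺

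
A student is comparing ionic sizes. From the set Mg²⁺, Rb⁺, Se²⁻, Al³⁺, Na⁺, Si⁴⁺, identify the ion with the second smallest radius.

Electron counts and nuclear charges: Si⁴⁺: 10 e⁻, Z=14, Al³⁺: 10 e⁻, Z=13, Mg²⁺: 10 e⁻, Z=12, Na⁺: 10 e⁻, Z=11, Rb⁺: 36 e⁻, Z=37, Se²⁻: 36 e⁻, Z=34. Si⁴⁺ < Al³⁺ (both 10 e⁻, Z=14>13); Al³⁺ < Mg²⁺ (both 10 e⁻, Z=13>12); Mg²⁺ < Na⁺ (both 10 e⁻, Z=12>11); Na⁺ < Rb⁺ (same group, period 3 vs 5); Rb⁺ < Se²⁻ (both 36 e⁻, Z=37>34).
So the order is Si⁴⁺ < Al³⁺ < Mg²⁺ < Na⁺ < Rb⁺ < Se²⁻; the 2nd-smallest ion is Al³⁺.

Al³⁺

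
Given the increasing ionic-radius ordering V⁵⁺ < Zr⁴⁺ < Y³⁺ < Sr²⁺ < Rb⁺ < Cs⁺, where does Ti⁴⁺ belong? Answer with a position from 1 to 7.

First list Z and electron count for each: V⁵⁺ has 18 e⁻ (Z=23), Ti⁴⁺ has 18 e⁻ (Z=22), Zr⁴⁺ has 36 e⁻ (Z=40), Y³⁺ has 36 e⁻ (Z=39), Sr²⁺ has 36 e⁻ (Z=38), Rb⁺ has 36 e⁻ (Z=37), Cs⁺ has 54 e⁻ (Z=55). V⁵⁺ < Ti⁴⁺ (isoelectronic, higher Z=23 is smaller); Ti⁴⁺ < Zr⁴⁺ (same group, period 4 vs 5); Zr⁴⁺ < Y³⁺ (both 36 e⁻, Z=40>39); Y³⁺ < Sr²⁺ (both 36 e⁻, Z=39>38); Sr²⁺ < Rb⁺ (isoelectronic, higher Z=38 is smaller); Rb⁺ < Cs⁺ (same group, period 5 vs 6).
Merged order: V⁵⁺ < Ti⁴⁺ < Zr⁴⁺ < Y³⁺ < Sr²⁺ < Rb⁺ < Cs⁺ — Ti⁴⁺ is number 2.

2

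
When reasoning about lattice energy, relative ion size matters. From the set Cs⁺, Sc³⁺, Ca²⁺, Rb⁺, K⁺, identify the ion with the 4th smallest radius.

Sc³⁺ (Z=21, 18 e⁻), Ca²⁺ (Z=20, 18 e⁻), K⁺ (Z=19, 18 e⁻), Rb⁺ (Z=37, 36 e⁻), Cs⁺ (Z=55, 54 e⁻). Sc³⁺ < Ca²⁺ (isoelectronic, higher Z=21 is smaller); Ca²⁺ < K⁺ (isoelectronic, higher Z=20 is smaller); K⁺ < Rb⁺ (same group, 1 shell fewer); Rb⁺ < Cs⁺ (same group, period 5 vs 6).
Ordering: Sc³⁺ < Ca²⁺ < K⁺ < Rb⁺ < Cs⁺. The 4th smallest is Rb⁺.

Rb⁺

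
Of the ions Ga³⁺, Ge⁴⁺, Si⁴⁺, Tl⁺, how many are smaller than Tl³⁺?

Tabulating Z and e⁻: Si⁴⁺: 10 e⁻, Z=14, Ge⁴⁺: 28 e⁻, Z=32, Ga³⁺: 28 e⁻, Z=31, Tl³⁺: 78 e⁻, Z=81, Tl⁺: 80 e⁻, Z=81. Si⁴⁺ < Ge⁴⁺ (same group, 1 shell fewer); Ge⁴⁺ < Ga³⁺ (isoelectronic, higher Z=32 is smaller); Ga³⁺ < Tl³⁺ (same group, period 4 vs 6); Tl³⁺ < Tl⁺ (same element, +3 vs +1).
Relative to Tl³⁺, the ions that are smaller are Si⁴⁺, Ge⁴⁺, Ga³⁺. Count: 3.

3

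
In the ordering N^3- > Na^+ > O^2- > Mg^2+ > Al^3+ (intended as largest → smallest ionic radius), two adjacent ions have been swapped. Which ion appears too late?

Compare adjacent ions: both have 10 electrons but Z(Na)=11 > Z(O)=8, so Na^+ should be the smaller of the two — yet in this decreasing list Na^+ sits before O^2-. Nothing else is reversed, so O^2- should move one place to the left.

O^2-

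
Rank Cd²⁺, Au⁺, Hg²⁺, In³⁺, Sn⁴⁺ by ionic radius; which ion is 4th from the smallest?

First list Z and electron count for each: Sn⁴⁺: 46 e⁻, Z=50, In³⁺: 46 e⁻, Z=49, Cd²⁺: 46 e⁻, Z=48, Hg²⁺: 78 e⁻, Z=80, Au⁺: 78 e⁻, Z=79. Sn⁴⁺ < In³⁺ (both 46 e⁻, Z=50>49); In³⁺ < Cd²⁺ (both 46 e⁻, Z=49>48); Cd²⁺ < Hg²⁺ (same group, period 5 vs 6); Hg²⁺ < Au⁺ (both 78 e⁻, Z=80>79).
Full ascending order: Sn⁴⁺ < In³⁺ < Cd²⁺ < Hg²⁺ < Au⁺. Counting from the smallest, position 4 is Hg²⁺.

Hg²⁺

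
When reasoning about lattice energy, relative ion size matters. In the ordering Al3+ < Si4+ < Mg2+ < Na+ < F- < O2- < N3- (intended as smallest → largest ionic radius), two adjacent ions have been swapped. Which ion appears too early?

Al3+

Compare adjacent ions: they are isoelectronic (10 e⁻) and Si has more protons than Al (14 vs 13), making Si4+ smaller — yet in this increasing list Al3+ sits before Si4+. Nothing else is reversed, so Al3+ should move one place to the right.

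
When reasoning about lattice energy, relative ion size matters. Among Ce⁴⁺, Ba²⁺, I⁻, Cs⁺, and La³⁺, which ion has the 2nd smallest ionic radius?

Isoelectronic series (54 e⁻ each). Size is set by nuclear charge: more protons means a smaller ion. Ce⁴⁺ (Z=58), La³⁺ (Z=57), Ba²⁺ (Z=56), Cs⁺ (Z=55), I⁻ (Z=53).
Full ascending order: Ce⁴⁺ < La³⁺ < Ba²⁺ < Cs⁺ < I⁻. Counting from the smallest, position 2 is La³⁺.

La³⁺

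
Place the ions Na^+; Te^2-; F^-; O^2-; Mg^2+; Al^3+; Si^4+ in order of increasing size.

Electron counts and nuclear charges: Si^4+: 10 e⁻, Z=14, Al^3+: 10 e⁻, Z=13, Mg^2+: 10 e⁻, Z=12, Na^+: 10 e⁻, Z=11, F^-: 10 e⁻, Z=9, O^2-: 10 e⁻, Z=8, Te^2-: 54 e⁻, Z=52. Si^4+ < Al^3+ (isoelectronic, higher Z=14 is smaller); Al^3+ < Mg^2+ (isoelectronic, higher Z=13 is smaller); Mg^2+ < Na^+ (both 10 e⁻, Z=12>11); Na^+ < F^- (both 10 e⁻, Z=11>9); F^- < O^2- (both 10 e⁻, Z=9>8); O^2- < Te^2- (same group, 3 shells fewer).

Si^4+ < Al^3+ < Mg^2+ < Na^+ < F^- < O^2- < Te^2-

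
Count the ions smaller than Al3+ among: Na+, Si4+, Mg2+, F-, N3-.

1

Each ion has 10 electrons. The ranking follows nuclear charge in reverse — greater Z gives a smaller radius. Si4+ (Z=14), Al3+ (Z=13), Mg2+ (Z=12), Na+ (Z=11), F- (Z=9), N3- (Z=7).
Overall: Si4+ < Al3+ < Mg2+ < Na+ < F- < N3-. Al3+ has 1 below it and 4 above. That's 1.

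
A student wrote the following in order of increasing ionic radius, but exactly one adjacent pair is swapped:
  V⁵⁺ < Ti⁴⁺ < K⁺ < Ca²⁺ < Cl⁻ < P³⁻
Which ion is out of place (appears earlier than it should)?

K⁺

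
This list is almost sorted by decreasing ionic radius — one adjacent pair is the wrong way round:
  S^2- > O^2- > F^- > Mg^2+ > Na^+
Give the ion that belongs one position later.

Scanning neighbour by neighbour, only Mg^2+/Na^+ violates a trend: both have 10 electrons but Z(Mg)=12 > Z(Na)=11, so Mg^2+ should be the smaller of the two. That makes Mg^2+ the one sitting a position early relative to where it belongs.

Mg^2+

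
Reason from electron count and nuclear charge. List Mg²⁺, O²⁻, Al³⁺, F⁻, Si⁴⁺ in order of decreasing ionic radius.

All of these have 10 electrons (isoelectronic). With the same electron cloud, the ion with the most protons pulls it in tightest. Nuclear charges: Si⁴⁺ (Z=14), Al³⁺ (Z=13), Mg²⁺ (Z=12), F⁻ (Z=9), O²⁻ (Z=8). Highest Z is smallest.

O²⁻ > F⁻ > Mg²⁺ > Al³⁺ > Si⁴⁺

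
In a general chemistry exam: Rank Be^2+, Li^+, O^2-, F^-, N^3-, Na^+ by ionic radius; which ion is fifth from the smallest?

O^2-

Be^2+ (Z=4, 2 e⁻), Li^+ (Z=3, 2 e⁻), Na^+ (Z=11, 10 e⁻), F^- (Z=9, 10 e⁻), O^2- (Z=8, 10 e⁻), N^3- (Z=7, 10 e⁻). Be^2+ < Li^+ (both 2 e⁻, Z=4>3); Li^+ < Na^+ (same group, period 2 vs 3); Na^+ < F^- (both 10 e⁻, Z=11>9); F^- < O^2- (isoelectronic, higher Z=9 is smaller); O^2- < N^3- (both 10 e⁻, Z=8>7).
So the order is Be^2+ < Li^+ < Na^+ < F^- < O^2- < N^3-; the 5th-smallest ion is O^2-.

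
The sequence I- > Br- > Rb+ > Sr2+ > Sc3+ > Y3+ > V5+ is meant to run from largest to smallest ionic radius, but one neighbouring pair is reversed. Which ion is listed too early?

Compare adjacent ions: same group and charge — period 4 sits above period 5, so Sc3+ is smaller — yet in this decreasing list Sc3+ sits before Y3+. Nothing else is reversed, so Sc3+ should move one place to the right.

Sc3+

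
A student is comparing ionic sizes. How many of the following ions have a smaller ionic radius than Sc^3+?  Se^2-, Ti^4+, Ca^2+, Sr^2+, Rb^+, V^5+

Electron counts and nuclear charges: V^5+ has 18 e⁻ (Z=23), Ti^4+ has 18 e⁻ (Z=22), Sc^3+ has 18 e⁻ (Z=21), Ca^2+ has 18 e⁻ (Z=20), Sr^2+ has 36 e⁻ (Z=38), Rb^+ has 36 e⁻ (Z=37), Se^2- has 36 e⁻ (Z=34). V^5+ < Ti^4+ (isoelectronic, higher Z=23 is smaller); Ti^4+ < Sc^3+ (both 18 e⁻, Z=22>21); Sc^3+ < Ca^2+ (both 18 e⁻, Z=21>20); Ca^2+ < Sr^2+ (same group, 1 shell fewer); Sr^2+ < Rb^+ (isoelectronic, higher Z=38 is smaller); Rb^+ < Se^2- (both 36 e⁻, Z=37>34).
Overall: V^5+ < Ti^4+ < Sc^3+ < Ca^2+ < Sr^2+ < Rb^+ < Se^2-. Sc^3+ has 2 below it and 4 above. So 2 are smaller.

2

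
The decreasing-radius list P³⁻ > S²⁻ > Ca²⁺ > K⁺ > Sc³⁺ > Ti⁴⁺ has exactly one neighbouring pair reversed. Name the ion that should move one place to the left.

Compare adjacent ions: both have 18 electrons but Z(Ca)=20 > Z(K)=19, so Ca²⁺ should be the smaller of the two — yet in this decreasing list Ca²⁺ sits before K⁺. Nothing else is reversed, so K⁺ should move one place to the left.

K⁺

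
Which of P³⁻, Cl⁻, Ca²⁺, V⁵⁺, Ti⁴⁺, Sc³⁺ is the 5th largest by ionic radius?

Each ion has 18 electrons. The ranking follows nuclear charge in reverse — greater Z gives a smaller radius. V⁵⁺ (Z=23), Ti⁴⁺ (Z=22), Sc³⁺ (Z=21), Ca²⁺ (Z=20), Cl⁻ (Z=17), P³⁻ (Z=15).
Full ascending order: V⁵⁺ < Ti⁴⁺ < Sc³⁺ < Ca²⁺ < Cl⁻ < P³⁻. Counting from the largest, position 5 is Ti⁴⁺.

Ti⁴⁺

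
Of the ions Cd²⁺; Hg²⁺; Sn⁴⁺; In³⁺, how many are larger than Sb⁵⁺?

Electron counts and nuclear charges: Sb⁵⁺ has 46 e⁻ (Z=51), Sn⁴⁺ has 46 e⁻ (Z=50), In³⁺ has 46 e⁻ (Z=49), Cd²⁺ has 46 e⁻ (Z=48), Hg²⁺ has 78 e⁻ (Z=80). Sb⁵⁺ < Sn⁴⁺ (isoelectronic, higher Z=51 is smaller); Sn⁴⁺ < In³⁺ (isoelectronic, higher Z=50 is smaller); In³⁺ < Cd²⁺ (isoelectronic, higher Z=49 is smaller); Cd²⁺ < Hg²⁺ (same group, 1 shell fewer).
Relative to Sb⁵⁺, the ions that are larger are Sn⁴⁺, In³⁺, Cd²⁺, Hg²⁺. So 4 are larger.

4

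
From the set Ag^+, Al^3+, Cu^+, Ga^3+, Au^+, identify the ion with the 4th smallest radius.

Ag^+

Al^3+: 10 e⁻, Z=13, Ga^3+: 28 e⁻, Z=31, Cu^+: 28 e⁻, Z=29, Ag^+: 46 e⁻, Z=47, Au^+: 78 e⁻, Z=79. Al^3+ < Ga^3+ (same group, 1 shell fewer); Ga^3+ < Cu^+ (isoelectronic, higher Z=31 is smaller); Cu^+ < Ag^+ (same group, 1 shell fewer); Ag^+ < Au^+ (same group, 1 shell fewer).
Ordering: Al^3+ < Ga^3+ < Cu^+ < Ag^+ < Au^+. The 4th smallest is Ag^+.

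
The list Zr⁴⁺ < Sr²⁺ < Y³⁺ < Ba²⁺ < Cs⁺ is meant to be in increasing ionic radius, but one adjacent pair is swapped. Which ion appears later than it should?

Compare adjacent ions: they are isoelectronic (36 e⁻) and Y has more protons than Sr (39 vs 38), making Y³⁺ smaller — yet in this increasing list Sr²⁺ sits before Y³⁺. Nothing else is reversed, so Y³⁺ should move one place to the left.

Y³⁺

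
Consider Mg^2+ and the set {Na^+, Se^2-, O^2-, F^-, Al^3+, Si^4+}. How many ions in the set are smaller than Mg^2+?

Tabulating Z and e⁻: Si^4+ has 10 e⁻ (Z=14), Al^3+ has 10 e⁻ (Z=13), Mg^2+ has 10 e⁻ (Z=12), Na^+ has 10 e⁻ (Z=11), F^- has 10 e⁻ (Z=9), O^2- has 10 e⁻ (Z=8), Se^2- has 36 e⁻ (Z=34). Si^4+ < Al^3+ (both 10 e⁻, Z=14>13); Al^3+ < Mg^2+ (isoelectronic, higher Z=13 is smaller); Mg^2+ < Na^+ (isoelectronic, higher Z=12 is smaller); Na^+ < F^- (isoelectronic, higher Z=11 is smaller); F^- < O^2- (isoelectronic, higher Z=9 is smaller); O^2- < Se^2- (same group, 2 shells fewer).
Placing each against Mg^2+: smaller — Si^4+, Al^3+; larger — Na^+, F^-, O^2-, Se^2-. That's 2.

2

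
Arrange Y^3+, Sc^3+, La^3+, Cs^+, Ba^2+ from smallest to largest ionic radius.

Electron counts and nuclear charges: Sc^3+: 18 e⁻, Z=21, Y^3+: 36 e⁻, Z=39, La^3+: 54 e⁻, Z=57, Ba^2+: 54 e⁻, Z=56, Cs^+: 54 e⁻, Z=55. Sc^3+ < Y^3+ (same group, period 4 vs 5); Y^3+ < La^3+ (same group, 1 shell fewer); La^3+ < Ba^2+ (isoelectronic, higher Z=57 is smaller); Ba^2+ < Cs^+ (both 54 e⁻, Z=56>55).

Sc^3+ < Y^3+ < La^3+ < Ba^2+ < Cs^+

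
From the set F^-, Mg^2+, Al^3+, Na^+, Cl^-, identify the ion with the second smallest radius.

First list Z and electron count for each: Al^3+: 10 e⁻, Z=13, Mg^2+: 10 e⁻, Z=12, Na^+: 10 e⁻, Z=11, F^-: 10 e⁻, Z=9, Cl^-: 18 e⁻, Z=17. Al^3+ < Mg^2+ (both 10 e⁻, Z=13>12); Mg^2+ < Na^+ (isoelectronic, higher Z=12 is smaller); Na^+ < F^- (isoelectronic, higher Z=11 is smaller); F^- < Cl^- (same group, 1 shell fewer).
Full ascending order: Al^3+ < Mg^2+ < Na^+ < F^- < Cl^-. Counting from the smallest, position 2 is Mg^2+.

Mg^2+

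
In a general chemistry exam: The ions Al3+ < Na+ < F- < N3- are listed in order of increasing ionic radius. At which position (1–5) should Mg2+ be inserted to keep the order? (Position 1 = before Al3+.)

All of these have 10 electrons (isoelectronic). With the same electron cloud, the ion with the most protons pulls it in tightest. Nuclear charges: Al3+ (Z=13), Mg2+ (Z=12), Na+ (Z=11), F- (Z=9), N3- (Z=7). Highest Z is smallest.
The complete sequence is Al3+ < Mg2+ < Na+ < F- < N3-. Mg2+ sits at position 2.

2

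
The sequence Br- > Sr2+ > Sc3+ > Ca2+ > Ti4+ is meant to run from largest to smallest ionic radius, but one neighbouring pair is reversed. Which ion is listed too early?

Check each adjacent pair. Sc3+ and Ca2+ are reversed: Sc3+ and Ca2+ share 18 electrons; the higher nuclear charge on Sc (Z=21) contracts it more, so Sc3+ < Ca2+. No other neighbouring pair contradicts the periodic trends, so Sc3+ is the ion listed too early.

Sc3+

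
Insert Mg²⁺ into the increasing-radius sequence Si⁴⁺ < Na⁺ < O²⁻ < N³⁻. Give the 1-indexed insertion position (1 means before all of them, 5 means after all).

2

Each ion has 10 electrons. The ranking follows nuclear charge in reverse — greater Z gives a smaller radius. Si⁴⁺ (Z=14), Mg²⁺ (Z=12), Na⁺ (Z=11), O²⁻ (Z=8), N³⁻ (Z=7).
Putting Mg²⁺ in gives Si⁴⁺ < Mg²⁺ < Na⁺ < O²⁻ < N³⁻; it lands at slot 2.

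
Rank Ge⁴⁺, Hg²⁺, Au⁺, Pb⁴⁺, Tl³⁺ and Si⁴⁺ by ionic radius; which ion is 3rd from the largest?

Tl³⁺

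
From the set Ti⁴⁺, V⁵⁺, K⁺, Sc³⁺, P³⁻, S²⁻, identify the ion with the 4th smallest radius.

K⁺

Isoelectronic series (18 e⁻ each). Size is set by nuclear charge: more protons means a smaller ion. V⁵⁺ (Z=23), Ti⁴⁺ (Z=22), Sc³⁺ (Z=21), K⁺ (Z=19), S²⁻ (Z=16), P³⁻ (Z=15).
Ordering: V⁵⁺ < Ti⁴⁺ < Sc³⁺ < K⁺ < S²⁻ < P³⁻. The 4th smallest is K⁺.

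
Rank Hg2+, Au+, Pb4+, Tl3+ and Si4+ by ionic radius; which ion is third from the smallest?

Work out protons and electrons: Si4+ has 10 e⁻ (Z=14), Pb4+ has 78 e⁻ (Z=82), Tl3+ has 78 e⁻ (Z=81), Hg2+ has 78 e⁻ (Z=80), Au+ has 78 e⁻ (Z=79). Si4+ < Pb4+ (same group, 3 shells fewer); Pb4+ < Tl3+ (both 78 e⁻, Z=82>81); Tl3+ < Hg2+ (both 78 e⁻, Z=81>80); Hg2+ < Au+ (both 78 e⁻, Z=80>79).
Full ascending order: Si4+ < Pb4+ < Tl3+ < Hg2+ < Au+. Counting from the smallest, position 3 is Tl3+.

Tl3+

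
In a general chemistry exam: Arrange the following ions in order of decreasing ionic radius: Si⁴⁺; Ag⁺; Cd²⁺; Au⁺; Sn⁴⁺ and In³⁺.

First list Z and electron count for each: Si⁴⁺ (Z=14, 10 e⁻), Sn⁴⁺ (Z=50, 46 e⁻), In³⁺ (Z=49, 46 e⁻), Cd²⁺ (Z=48, 46 e⁻), Ag⁺ (Z=47, 46 e⁻), Au⁺ (Z=79, 78 e⁻). Si⁴⁺ < Sn⁴⁺ (same group, period 3 vs 5); Sn⁴⁺ < In³⁺ (isoelectronic, higher Z=50 is smaller); In³⁺ < Cd²⁺ (isoelectronic, higher Z=49 is smaller); Cd²⁺ < Ag⁺ (both 46 e⁻, Z=48>47); Ag⁺ < Au⁺ (same group, 1 shell fewer).

Au⁺ > Ag⁺ > Cd²⁺ > In³⁺ > Sn⁴⁺ > Si⁴⁺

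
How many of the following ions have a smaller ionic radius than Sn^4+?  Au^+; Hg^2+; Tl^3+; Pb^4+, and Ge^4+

1

Electron counts and nuclear charges: Ge^4+ has 28 e⁻ (Z=32), Sn^4+ has 46 e⁻ (Z=50), Pb^4+ has 78 e⁻ (Z=82), Tl^3+ has 78 e⁻ (Z=81), Hg^2+ has 78 e⁻ (Z=80), Au^+ has 78 e⁻ (Z=79). Ge^4+ < Sn^4+ (same group, 1 shell fewer); Sn^4+ < Pb^4+ (same group, period 5 vs 6); Pb^4+ < Tl^3+ (both 78 e⁻, Z=82>81); Tl^3+ < Hg^2+ (isoelectronic, higher Z=81 is smaller); Hg^2+ < Au^+ (isoelectronic, higher Z=80 is smaller).
Placing each against Sn^4+: smaller — Ge^4+; larger — Pb^4+, Tl^3+, Hg^2+, Au^+. That's 1.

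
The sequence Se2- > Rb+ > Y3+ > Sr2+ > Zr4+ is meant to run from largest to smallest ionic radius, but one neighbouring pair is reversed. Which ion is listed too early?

The pair Y3+, Sr2+ is the wrong way round — Y3+ and Sr2+ share 36 electrons; the higher nuclear charge on Y (Z=39) contracts it more, so Y3+ < Sr2+. All other adjacent pairs agree with periodic trends, so Y3+ is the misplaced ion.

Y3+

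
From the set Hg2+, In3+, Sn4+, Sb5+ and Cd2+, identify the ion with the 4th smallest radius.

Cd2+

Sb5+ has 46 e⁻ (Z=51), Sn4+ has 46 e⁻ (Z=50), In3+ has 46 e⁻ (Z=49), Cd2+ has 46 e⁻ (Z=48), Hg2+ has 78 e⁻ (Z=80). Sb5+ < Sn4+ (both 46 e⁻, Z=51>50); Sn4+ < In3+ (isoelectronic, higher Z=50 is smaller); In3+ < Cd2+ (isoelectronic, higher Z=49 is smaller); Cd2+ < Hg2+ (same group, period 5 vs 6).
Full ascending order: Sb5+ < Sn4+ < In3+ < Cd2+ < Hg2+. Counting from the smallest, position 4 is Cd2+.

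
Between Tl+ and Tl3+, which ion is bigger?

Same element, different charge: the more highly charged cation has fewer electrons and a greater effective nuclear charge per electron, making Tl3+ the smallest.

Tl+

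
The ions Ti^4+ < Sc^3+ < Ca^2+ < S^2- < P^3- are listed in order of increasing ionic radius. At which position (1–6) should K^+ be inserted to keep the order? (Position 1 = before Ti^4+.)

4

Each ion has 18 electrons. The ranking follows nuclear charge in reverse — greater Z gives a smaller radius. Ti^4+ (Z=22), Sc^3+ (Z=21), Ca^2+ (Z=20), K^+ (Z=19), S^2- (Z=16), P^3- (Z=15).
Putting K^+ in gives Ti^4+ < Sc^3+ < Ca^2+ < K^+ < S^2- < P^3-; it lands at slot 4.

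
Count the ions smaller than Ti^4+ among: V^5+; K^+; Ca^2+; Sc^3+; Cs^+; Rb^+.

V^5+: 18 e⁻, Z=23, Ti^4+: 18 e⁻, Z=22, Sc^3+: 18 e⁻, Z=21, Ca^2+: 18 e⁻, Z=20, K^+: 18 e⁻, Z=19, Rb^+: 36 e⁻, Z=37, Cs^+: 54 e⁻, Z=55. V^5+ < Ti^4+ (both 18 e⁻, Z=23>22); Ti^4+ < Sc^3+ (isoelectronic, higher Z=22 is smaller); Sc^3+ < Ca^2+ (isoelectronic, higher Z=21 is smaller); Ca^2+ < K^+ (isoelectronic, higher Z=20 is smaller); K^+ < Rb^+ (same group, period 4 vs 5); Rb^+ < Cs^+ (same group, 1 shell fewer).
Placing each against Ti^4+: smaller — V^5+; larger — Sc^3+, Ca^2+, K^+, Rb^+, Cs^+. That's 1.

1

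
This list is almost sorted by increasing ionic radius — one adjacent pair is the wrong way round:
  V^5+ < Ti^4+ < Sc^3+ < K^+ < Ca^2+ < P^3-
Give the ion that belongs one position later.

K^+

Check each adjacent pair. K^+ and Ca^2+ are reversed: both have 18 electrons but Z(Ca)=20 > Z(K)=19, so Ca^2+ should be the smaller of the two. No other neighbouring pair contradicts the periodic trends, so K^+ is the ion listed too early.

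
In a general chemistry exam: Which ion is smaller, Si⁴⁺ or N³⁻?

Each ion has 10 electrons. The ranking follows nuclear charge in reverse — greater Z gives a smaller radius. Si⁴⁺ (Z=14), N³⁻ (Z=7).

Si⁴⁺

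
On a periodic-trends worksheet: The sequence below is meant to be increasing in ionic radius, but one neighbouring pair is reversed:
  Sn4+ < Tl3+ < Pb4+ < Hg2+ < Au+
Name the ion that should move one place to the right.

Tl3+

Check each adjacent pair. Tl3+ and Pb4+ are reversed: both have 78 electrons but Z(Pb)=82 > Z(Tl)=81, so Pb4+ should be the smaller of the two. No other neighbouring pair contradicts the periodic trends, so Tl3+ is the ion listed too early.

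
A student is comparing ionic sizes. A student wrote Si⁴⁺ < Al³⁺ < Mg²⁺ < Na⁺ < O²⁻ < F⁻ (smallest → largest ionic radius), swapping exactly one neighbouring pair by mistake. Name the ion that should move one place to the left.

F⁻

Scanning neighbour by neighbour, only O²⁻/F⁻ violates a trend: F⁻ and O²⁻ share 10 electrons; the higher nuclear charge on F (Z=9) contracts it more, so F⁻ < O²⁻. That makes F⁻ the one sitting a position late relative to where it belongs.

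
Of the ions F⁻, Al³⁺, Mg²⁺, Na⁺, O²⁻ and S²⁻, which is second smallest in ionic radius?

Mg²⁺

Work out protons and electrons: Al³⁺ has 10 e⁻ (Z=13), Mg²⁺ has 10 e⁻ (Z=12), Na⁺ has 10 e⁻ (Z=11), F⁻ has 10 e⁻ (Z=9), O²⁻ has 10 e⁻ (Z=8), S²⁻ has 18 e⁻ (Z=16). Al³⁺ < Mg²⁺ (both 10 e⁻, Z=13>12); Mg²⁺ < Na⁺ (both 10 e⁻, Z=12>11); Na⁺ < F⁻ (both 10 e⁻, Z=11>9); F⁻ < O²⁻ (both 10 e⁻, Z=9>8); O²⁻ < S²⁻ (same group, 1 shell fewer).
Ordering: Al³⁺ < Mg²⁺ < Na⁺ < F⁻ < O²⁻ < S²⁻. The second smallest is Mg²⁺.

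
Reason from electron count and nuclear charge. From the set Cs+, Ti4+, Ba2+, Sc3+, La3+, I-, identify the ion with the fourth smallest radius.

Work out protons and electrons: Ti4+: 18 e⁻, Z=22, Sc3+: 18 e⁻, Z=21, La3+: 54 e⁻, Z=57, Ba2+: 54 e⁻, Z=56, Cs+: 54 e⁻, Z=55, I-: 54 e⁻, Z=53. Ti4+ < Sc3+ (isoelectronic, higher Z=22 is smaller); Sc3+ < La3+ (same group, 2 shells fewer); La3+ < Ba2+ (both 54 e⁻, Z=57>56); Ba2+ < Cs+ (isoelectronic, higher Z=56 is smaller); Cs+ < I- (isoelectronic, higher Z=55 is smaller).
So the order is Ti4+ < Sc3+ < La3+ < Ba2+ < Cs+ < I-; the 4th-smallest ion is Ba2+.

Ba2+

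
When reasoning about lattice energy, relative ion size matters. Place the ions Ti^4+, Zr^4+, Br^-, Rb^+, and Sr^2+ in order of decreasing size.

Br^- > Rb^+ > Sr^2+ > Zr^4+ > Ti^4+

Work out protons and electrons: Ti^4+ (Z=22, 18 e⁻), Zr^4+ (Z=40, 36 e⁻), Sr^2+ (Z=38, 36 e⁻), Rb^+ (Z=37, 36 e⁻), Br^- (Z=35, 36 e⁻). Ti^4+ < Zr^4+ (same group, 1 shell fewer); Zr^4+ < Sr^2+ (both 36 e⁻, Z=40>38); Sr^2+ < Rb^+ (both 36 e⁻, Z=38>37); Rb^+ < Br^- (both 36 e⁻, Z=37>35).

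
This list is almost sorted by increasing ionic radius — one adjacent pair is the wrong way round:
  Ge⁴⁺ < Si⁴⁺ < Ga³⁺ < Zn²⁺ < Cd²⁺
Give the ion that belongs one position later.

Ge⁴⁺

Compare adjacent ions: Si⁴⁺ and Ge⁴⁺ are in one column with the same charge; the lighter period-3 ion has one fewer shell and is smaller — yet in this increasing list Ge⁴⁺ sits before Si⁴⁺. Nothing else is reversed, so Ge⁴⁺ should move one place to the right.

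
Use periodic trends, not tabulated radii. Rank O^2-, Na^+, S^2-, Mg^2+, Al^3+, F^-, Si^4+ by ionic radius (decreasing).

S^2- > O^2- > F^- > Na^+ > Mg^2+ > Al^3+ > Si^4+

Electron counts and nuclear charges: Si^4+ (Z=14, 10 e⁻), Al^3+ (Z=13, 10 e⁻), Mg^2+ (Z=12, 10 e⁻), Na^+ (Z=11, 10 e⁻), F^- (Z=9, 10 e⁻), O^2- (Z=8, 10 e⁻), S^2- (Z=16, 18 e⁻). Si^4+ < Al^3+ (isoelectronic, higher Z=14 is smaller); Al^3+ < Mg^2+ (isoelectronic, higher Z=13 is smaller); Mg^2+ < Na^+ (isoelectronic, higher Z=12 is smaller); Na^+ < F^- (both 10 e⁻, Z=11>9); F^- < O^2- (isoelectronic, higher Z=9 is smaller); O^2- < S^2- (same group, 1 shell fewer).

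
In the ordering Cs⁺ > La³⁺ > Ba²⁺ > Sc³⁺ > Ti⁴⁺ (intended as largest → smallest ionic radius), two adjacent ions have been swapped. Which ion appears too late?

The pair La³⁺, Ba²⁺ is the wrong way round — La³⁺ and Ba²⁺ share 54 electrons; the higher nuclear charge on La (Z=57) contracts it more, so La³⁺ < Ba²⁺. All other adjacent pairs agree with periodic trends, so Ba²⁺ is the misplaced ion.

Ba²⁺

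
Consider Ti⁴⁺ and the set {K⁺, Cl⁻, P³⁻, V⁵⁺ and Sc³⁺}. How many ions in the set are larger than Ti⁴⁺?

4

Isoelectronic series (18 e⁻ each). Size is set by nuclear charge: more protons means a smaller ion. V⁵⁺ (Z=23), Ti⁴⁺ (Z=22), Sc³⁺ (Z=21), K⁺ (Z=19), Cl⁻ (Z=17), P³⁻ (Z=15).
Overall: V⁵⁺ < Ti⁴⁺ < Sc³⁺ < K⁺ < Cl⁻ < P³⁻. Ti⁴⁺ has 1 below it and 4 above. Count: 4.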